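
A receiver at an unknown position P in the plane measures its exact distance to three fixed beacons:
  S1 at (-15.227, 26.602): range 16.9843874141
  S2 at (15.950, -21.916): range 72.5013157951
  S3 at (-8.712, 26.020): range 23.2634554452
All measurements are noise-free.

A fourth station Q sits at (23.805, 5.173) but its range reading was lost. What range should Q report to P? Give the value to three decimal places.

61.473

eq1: (x + 15.227)² + (y − 26.602)² = 16.9843874141²
eq2: (x − 15.950)² + (y + 21.916)² = 72.5013157951²
eq3: (x + 8.712)² + (y − 26.020)² = 23.2634554452²
eq3−eq1, eq3−eq2 (x²,y² cancel):
  -13.030·x + 1.164·y = 439.307532
  49.324·x − 95.872·y = -4733.478221
det = -13.030·-95.872 − 1.164·49.324 = 1191.799024
x = (439.307532·-95.872 − 1.164·-4733.478221) / 1191.799024 = -30.716188
y = (-13.030·-4733.478221 − 439.307532·49.324) / 1191.799024 = 33.570103
|P − Q| = √((-30.716188 − 23.805)² + (33.570103 − 5.173)²) = 61.473209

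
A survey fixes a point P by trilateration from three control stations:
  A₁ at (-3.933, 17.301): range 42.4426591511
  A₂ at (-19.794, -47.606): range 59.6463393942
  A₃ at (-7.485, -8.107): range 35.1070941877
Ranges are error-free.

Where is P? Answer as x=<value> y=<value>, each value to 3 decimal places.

eq1: (x + 3.933)² + (y − 17.301)² = 42.4426591511²
eq2: (x + 19.794)² + (y + 47.606)² = 59.6463393942²
eq3: (x + 7.485)² + (y + 8.107)² = 35.1070941877²
eq1−eq2, eq1−eq3 (x²,y² cancel):
  -31.722·x − 129.814·y = 587.034095
  -7.104·x − 50.816·y = 375.826838
det = -31.722·-50.816 − -129.814·-7.104 = 689.786496
x = (587.034095·-50.816 − -129.814·375.826838) / 689.786496 = 27.482215
y = (-31.722·375.826838 − 587.034095·-7.104) / 689.786496 = -11.237809

x=27.482 y=-11.238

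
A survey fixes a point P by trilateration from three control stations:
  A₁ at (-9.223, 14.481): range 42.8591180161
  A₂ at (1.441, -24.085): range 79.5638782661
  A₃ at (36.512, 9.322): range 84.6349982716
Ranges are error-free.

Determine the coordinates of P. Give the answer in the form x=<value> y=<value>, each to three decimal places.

eq1: (x + 9.223)² + (y − 14.481)² = 42.8591180161²
eq2: (x − 1.441)² + (y + 24.085)² = 79.5638782661²
eq3: (x − 36.512)² + (y − 9.322)² = 84.6349982716²
eq2−eq1, eq2−eq3 (x²,y² cancel):
  -21.328·x + 77.132·y = 4206.106112
  70.142·x + 66.814·y = 5.189914
det = -21.328·66.814 − 77.132·70.142 = -6835.201736
x = (4206.106112·66.814 − 77.132·5.189914) / -6835.201736 = -41.056062
y = (-21.328·5.189914 − 4206.106112·70.142) / -6835.201736 = 43.178738

x=-41.056 y=43.179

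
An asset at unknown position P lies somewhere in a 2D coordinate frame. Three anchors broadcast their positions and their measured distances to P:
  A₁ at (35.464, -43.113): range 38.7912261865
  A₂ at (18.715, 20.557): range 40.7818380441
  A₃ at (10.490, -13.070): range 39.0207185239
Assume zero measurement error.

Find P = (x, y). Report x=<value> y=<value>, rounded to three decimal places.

eq1: (x − 35.464)² + (y + 43.113)² = 38.7912261865²
eq2: (x − 18.715)² + (y − 20.557)² = 40.7818380441²
eq3: (x − 10.490)² + (y + 13.070)² = 39.0207185239²
eq1−eq3, eq1−eq2 (x²,y² cancel):
  -49.948·x + 60.086·y = -2853.418310
  -33.498·x + 127.340·y = -2501.983676
det = -49.948·127.340 − 60.086·-33.498 = -4347.617492
x = (-2853.418310·127.340 − 60.086·-2501.983676) / -4347.617492 = 48.996973
y = (-49.948·-2501.983676 − -2853.418310·-33.498) / -4347.617492 = -6.758937

x=48.997 y=-6.759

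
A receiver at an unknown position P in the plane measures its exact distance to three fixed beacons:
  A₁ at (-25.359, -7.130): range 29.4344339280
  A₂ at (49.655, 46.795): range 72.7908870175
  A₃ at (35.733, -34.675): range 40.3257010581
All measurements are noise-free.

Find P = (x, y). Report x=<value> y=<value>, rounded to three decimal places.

x=3.949 y=-9.857

eq1: (x + 25.359)² + (y + 7.130)² = 29.4344339280²
eq2: (x − 49.655)² + (y − 46.795)² = 72.7908870175²
eq3: (x − 35.733)² + (y + 34.675)² = 40.3257010581²
eq2−eq3, eq2−eq1 (x²,y² cancel):
  -27.844·x − 162.940·y = 1496.162931
  -150.028·x − 107.850·y = 470.652063
det = -27.844·-107.850 − -162.940·-150.028 = -21442.586920
x = (1496.162931·-107.850 − -162.940·470.652063) / -21442.586920 = 3.948830
y = (-27.844·470.652063 − 1496.162931·-150.028) / -21442.586920 = -9.857089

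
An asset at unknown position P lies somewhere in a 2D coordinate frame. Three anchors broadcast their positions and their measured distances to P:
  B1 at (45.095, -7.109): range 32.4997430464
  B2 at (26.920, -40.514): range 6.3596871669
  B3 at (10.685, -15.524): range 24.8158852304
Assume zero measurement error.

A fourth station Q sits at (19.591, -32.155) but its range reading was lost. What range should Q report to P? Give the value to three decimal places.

7.748

eq1: (x − 45.095)² + (y + 7.109)² = 32.4997430464²
eq2: (x − 26.920)² + (y + 40.514)² = 6.3596871669²
eq3: (x − 10.685)² + (y + 15.524)² = 24.8158852304²
eq1−eq2, eq1−eq3 (x²,y² cancel):
  -36.350·x − 66.810·y = 1297.761367
  -68.820·x − 16.830·y = -1288.527967
det = -36.350·-16.830 − -66.810·-68.820 = -3986.093700
x = (1297.761367·-16.830 − -66.810·-1288.527967) / -3986.093700 = 27.076101
y = (-36.350·-1288.527967 − 1297.761367·-68.820) / -3986.093700 = -34.156229
|P − Q| = √((27.076101 − 19.591)² + (-34.156229 − -32.155)²) = 7.748010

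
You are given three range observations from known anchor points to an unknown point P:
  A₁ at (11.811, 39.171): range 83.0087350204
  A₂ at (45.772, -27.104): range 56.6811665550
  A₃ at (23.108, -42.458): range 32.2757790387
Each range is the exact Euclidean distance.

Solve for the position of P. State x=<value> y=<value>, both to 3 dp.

eq1: (x − 11.811)² + (y − 39.171)² = 83.0087350204²
eq2: (x − 45.772)² + (y + 27.104)² = 56.6811665550²
eq3: (x − 23.108)² + (y + 42.458)² = 32.2757790387²
eq2−eq1, eq2−eq3 (x²,y² cancel):
  -67.922·x + 132.550·y = -4833.531286
  -45.328·x − 30.708·y = 1677.987357
det = -67.922·-30.708 − 132.550·-45.328 = 8093.975176
x = (-4833.531286·-30.708 − 132.550·1677.987357) / 8093.975176 = -9.141262
y = (-67.922·1677.987357 − -4833.531286·-45.328) / 8093.975176 = -41.149936

x=-9.141 y=-41.150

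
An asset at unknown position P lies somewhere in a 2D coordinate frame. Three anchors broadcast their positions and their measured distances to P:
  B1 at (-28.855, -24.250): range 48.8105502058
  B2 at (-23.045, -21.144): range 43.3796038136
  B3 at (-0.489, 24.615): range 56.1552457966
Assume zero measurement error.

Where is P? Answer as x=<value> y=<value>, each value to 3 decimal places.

x=19.831 y=-27.735

eq1: (x + 28.855)² + (y + 24.250)² = 48.8105502058²
eq2: (x + 23.045)² + (y + 21.144)² = 43.3796038136²
eq3: (x + 0.489)² + (y − 24.615)² = 56.1552457966²
eq3−eq1, eq3−eq2 (x²,y² cancel):
  -56.732·x − 97.730·y = 1585.477998
  -45.112·x − 91.518·y = 1643.625018
det = -56.732·-91.518 − -97.730·-45.112 = 783.203416
x = (1585.477998·-91.518 − -97.730·1643.625018) / 783.203416 = 19.830988
y = (-56.732·1643.625018 − 1585.477998·-45.112) / 783.203416 = -27.734878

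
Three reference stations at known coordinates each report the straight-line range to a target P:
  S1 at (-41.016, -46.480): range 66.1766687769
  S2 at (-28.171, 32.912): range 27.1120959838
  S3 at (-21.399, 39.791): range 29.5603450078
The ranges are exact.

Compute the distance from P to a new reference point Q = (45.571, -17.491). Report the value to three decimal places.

63.555

eq1: (x + 41.016)² + (y + 46.480)² = 66.1766687769²
eq2: (x + 28.171)² + (y − 32.912)² = 27.1120959838²
eq3: (x + 21.399)² + (y − 39.791)² = 29.5603450078²
eq2−eq3, eq2−eq1 (x²,y² cancel):
  13.544·x + 13.758·y = 25.687649
  -25.690·x − 158.784·y = -1678.388071
det = 13.544·-158.784 − 13.758·-25.690 = -1797.127476
x = (25.687649·-158.784 − 13.758·-1678.388071) / -1797.127476 = -10.579369
y = (13.544·-1678.388071 − 25.687649·-25.690) / -1797.127476 = 12.281918
|P − Q| = √((-10.579369 − 45.571)² + (12.281918 − -17.491)²) = 63.555414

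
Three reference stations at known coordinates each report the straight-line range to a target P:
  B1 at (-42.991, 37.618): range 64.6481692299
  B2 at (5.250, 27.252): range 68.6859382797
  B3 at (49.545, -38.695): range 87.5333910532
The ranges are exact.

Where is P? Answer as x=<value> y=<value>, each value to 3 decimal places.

eq1: (x + 42.991)² + (y − 37.618)² = 64.6481692299²
eq2: (x − 5.250)² + (y − 27.252)² = 68.6859382797²
eq3: (x − 49.545)² + (y + 38.695)² = 87.5333910532²
eq3−eq1, eq3−eq2 (x²,y² cancel):
  -185.072·x + 152.626·y = 2794.038720
  -88.590·x + 131.894·y = -237.439614
det = -185.072·131.894 − 152.626·-88.590 = -10888.749028
x = (2794.038720·131.894 − 152.626·-237.439614) / -10888.749028 = -37.171984
y = (-185.072·-237.439614 − 2794.038720·-88.590) / -10888.749028 = -26.767750

x=-37.172 y=-26.768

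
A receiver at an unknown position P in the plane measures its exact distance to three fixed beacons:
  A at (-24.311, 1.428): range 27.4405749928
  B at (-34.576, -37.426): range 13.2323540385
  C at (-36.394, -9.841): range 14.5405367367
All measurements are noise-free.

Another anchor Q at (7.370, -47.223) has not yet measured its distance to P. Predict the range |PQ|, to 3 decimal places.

eq1: (x + 24.311)² + (y − 1.428)² = 27.4405749928²
eq2: (x + 34.576)² + (y + 37.426)² = 13.2323540385²
eq3: (x + 36.394)² + (y + 9.841)² = 14.5405367367²
eq3−eq2, eq3−eq1 (x²,y² cancel):
  3.636·x − 55.170·y = 1211.168750
  24.166·x + 22.538·y = -1369.862559
det = 3.636·22.538 − -55.170·24.166 = 1415.186388
x = (1211.168750·22.538 − -55.170·-1369.862559) / 1415.186388 = -34.114232
y = (3.636·-1369.862559 − 1211.168750·24.166) / 1415.186388 = -24.201706
|P − Q| = √((-34.114232 − 7.370)² + (-24.201706 − -47.223)²) = 47.443877

47.444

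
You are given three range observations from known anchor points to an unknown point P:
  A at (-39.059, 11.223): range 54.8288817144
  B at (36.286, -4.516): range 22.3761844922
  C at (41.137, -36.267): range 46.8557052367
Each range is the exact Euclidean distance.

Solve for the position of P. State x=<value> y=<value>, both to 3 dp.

x=15.102 y=2.690

eq1: (x + 39.059)² + (y − 11.223)² = 54.8288817144²
eq2: (x − 36.286)² + (y + 4.516)² = 22.3761844922²
eq3: (x − 41.137)² + (y + 36.267)² = 46.8557052367²
eq3−eq1, eq3−eq2 (x²,y² cancel):
  -160.392·x + 94.980·y = -2166.736005
  -9.702·x + 63.502·y = 24.283475
det = -160.392·63.502 − 94.980·-9.702 = -9263.716824
x = (-2166.736005·63.502 − 94.980·24.283475) / -9263.716824 = 15.101769
y = (-160.392·24.283475 − -2166.736005·-9.702) / -9263.716824 = 2.689692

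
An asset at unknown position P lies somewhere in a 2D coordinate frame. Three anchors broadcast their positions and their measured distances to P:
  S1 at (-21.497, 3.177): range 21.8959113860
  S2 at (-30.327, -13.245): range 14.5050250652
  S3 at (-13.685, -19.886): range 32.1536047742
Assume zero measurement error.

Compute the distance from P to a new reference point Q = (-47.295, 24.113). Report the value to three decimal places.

eq1: (x + 21.497)² + (y − 3.177)² = 21.8959113860²
eq2: (x + 30.327)² + (y + 13.245)² = 14.5050250652²
eq3: (x + 13.685)² + (y + 19.886)² = 32.1536047742²
eq1−eq2, eq1−eq3 (x²,y² cancel):
  -17.660·x − 32.844·y = 891.977799
  15.624·x − 46.126·y = -443.905482
det = -17.660·-46.126 − -32.844·15.624 = 1327.739816
x = (891.977799·-46.126 − -32.844·-443.905482) / 1327.739816 = -41.968313
y = (-17.660·-443.905482 − 891.977799·15.624) / 1327.739816 = -4.591932
|P − Q| = √((-41.968313 − -47.295)² + (-4.591932 − 24.113)²) = 29.194977

29.195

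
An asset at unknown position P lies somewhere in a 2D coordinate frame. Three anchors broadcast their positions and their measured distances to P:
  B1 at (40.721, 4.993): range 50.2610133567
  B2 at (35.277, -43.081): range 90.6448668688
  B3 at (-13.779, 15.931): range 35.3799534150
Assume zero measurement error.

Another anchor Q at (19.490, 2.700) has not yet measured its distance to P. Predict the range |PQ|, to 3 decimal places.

42.269

eq1: (x − 40.721)² + (y − 4.993)² = 50.2610133567²
eq2: (x − 35.277)² + (y + 43.081)² = 90.6448668688²
eq3: (x + 13.779)² + (y − 15.931)² = 35.3799534150²
eq1−eq3, eq1−eq2 (x²,y² cancel):
  -109.000·x + 21.876·y = 34.956072
  -10.888·x − 96.148·y = -4273.013026
det = -109.000·-96.148 − 21.876·-10.888 = 10718.317888
x = (34.956072·-96.148 − 21.876·-4273.013026) / 10718.317888 = 8.407614
y = (-109.000·-4273.013026 − 34.956072·-10.888) / 10718.317888 = 43.489942
|P − Q| = √((8.407614 − 19.490)² + (43.489942 − 2.700)²) = 42.268648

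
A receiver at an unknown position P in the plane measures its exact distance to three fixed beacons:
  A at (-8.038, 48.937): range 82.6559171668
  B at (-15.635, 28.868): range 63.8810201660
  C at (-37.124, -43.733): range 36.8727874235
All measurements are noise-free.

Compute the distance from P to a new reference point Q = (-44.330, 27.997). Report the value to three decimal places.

74.804

eq1: (x + 8.038)² + (y − 48.937)² = 82.6559171668²
eq2: (x + 15.635)² + (y − 28.868)² = 63.8810201660²
eq3: (x + 37.124)² + (y + 43.733)² = 36.8727874235²
eq2−eq3, eq2−eq1 (x²,y² cancel):
  -42.978·x − 145.202·y = 4934.134301
  15.194·x + 40.138·y = -1369.591141
det = -42.978·40.138 − -145.202·15.194 = 481.148224
x = (4934.134301·40.138 − -145.202·-1369.591141) / 481.148224 = -1.706523
y = (-42.978·-1369.591141 − 4934.134301·15.194) / 481.148224 = -33.476064
|P − Q| = √((-1.706523 − -44.330)² + (-33.476064 − 27.997)²) = 74.804401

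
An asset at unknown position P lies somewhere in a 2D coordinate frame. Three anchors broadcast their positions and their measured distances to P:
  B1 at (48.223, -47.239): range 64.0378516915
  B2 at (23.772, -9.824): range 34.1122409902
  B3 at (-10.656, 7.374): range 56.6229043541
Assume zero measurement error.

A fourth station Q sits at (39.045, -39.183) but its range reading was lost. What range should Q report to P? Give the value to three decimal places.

56.247

eq1: (x − 48.223)² + (y + 47.239)² = 64.0378516915²
eq2: (x − 23.772)² + (y + 9.824)² = 34.1122409902²
eq3: (x + 10.656)² + (y − 7.374)² = 56.6229043541²
eq2−eq3, eq2−eq1 (x²,y² cancel):
  -68.856·x + 34.396·y = -2536.201060
  48.902·x − 74.830·y = 958.160426
det = -68.856·-74.830 − 34.396·48.902 = 3470.461288
x = (-2536.201060·-74.830 − 34.396·958.160426) / 3470.461288 = 45.189105
y = (-68.856·958.160426 − -2536.201060·48.902) / 3470.461288 = 16.726944
|P − Q| = √((45.189105 − 39.045)² + (16.726944 − -39.183)²) = 56.246527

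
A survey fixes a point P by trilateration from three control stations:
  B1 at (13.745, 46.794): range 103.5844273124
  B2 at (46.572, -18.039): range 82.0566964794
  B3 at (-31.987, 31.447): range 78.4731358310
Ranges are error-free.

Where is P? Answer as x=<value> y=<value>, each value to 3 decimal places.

x=-30.202 y=-47.006

eq1: (x − 13.745)² + (y − 46.794)² = 103.5844273124²
eq2: (x − 46.572)² + (y + 18.039)² = 82.0566964794²
eq3: (x + 31.987)² + (y − 31.447)² = 78.4731358310²
eq3−eq2, eq3−eq1 (x²,y² cancel):
  157.118·x − 98.972·y = -92.993663
  91.464·x + 30.694·y = -4205.179051
det = 157.118·30.694 − -98.972·91.464 = 13874.954900
x = (-92.993663·30.694 − -98.972·-4205.179051) / 13874.954900 = -30.201852
y = (157.118·-4205.179051 − -92.993663·91.464) / 13874.954900 = -47.005828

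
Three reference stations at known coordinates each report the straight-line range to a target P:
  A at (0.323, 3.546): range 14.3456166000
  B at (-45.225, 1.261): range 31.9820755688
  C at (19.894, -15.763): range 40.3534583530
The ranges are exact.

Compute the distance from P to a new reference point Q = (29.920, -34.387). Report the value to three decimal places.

59.853

eq1: (x − 0.323)² + (y − 3.546)² = 14.3456166000²
eq2: (x + 45.225)² + (y − 1.261)² = 31.9820755688²
eq3: (x − 19.894)² + (y + 15.763)² = 40.3534583530²
eq1−eq3, eq1−eq2 (x²,y² cancel):
  39.142·x − 38.618·y = -791.039925
  -91.096·x − 4.570·y = 1217.155859
det = 39.142·-4.570 − -38.618·-91.096 = -3696.824268
x = (-791.039925·-4.570 − -38.618·1217.155859) / -3696.824268 = -13.692611
y = (39.142·1217.155859 − -791.039925·-91.096) / -3696.824268 = 6.605307
|P − Q| = √((-13.692611 − 29.920)² + (6.605307 − -34.387)²) = 59.853396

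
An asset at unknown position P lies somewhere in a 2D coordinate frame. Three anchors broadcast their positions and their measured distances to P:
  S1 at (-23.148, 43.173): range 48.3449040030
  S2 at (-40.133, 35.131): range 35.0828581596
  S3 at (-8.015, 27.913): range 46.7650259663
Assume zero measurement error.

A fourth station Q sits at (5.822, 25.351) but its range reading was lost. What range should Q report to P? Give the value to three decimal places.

57.391

eq1: (x + 23.148)² + (y − 43.173)² = 48.3449040030²
eq2: (x + 40.133)² + (y − 35.131)² = 35.0828581596²
eq3: (x + 8.015)² + (y − 27.913)² = 46.7650259663²
eq3−eq1, eq3−eq2 (x²,y² cancel):
  -30.266·x + 30.520·y = 1406.099950
  -64.236·x + 14.436·y = 2957.629773
det = -30.266·14.436 − 30.520·-64.236 = 1523.562744
x = (1406.099950·14.436 − 30.520·2957.629773) / 1523.562744 = -45.924201
y = (-30.266·2957.629773 − 1406.099950·-64.236) / 1523.562744 = 0.529426
|P − Q| = √((-45.924201 − 5.822)² + (0.529426 − 25.351)²) = 57.391462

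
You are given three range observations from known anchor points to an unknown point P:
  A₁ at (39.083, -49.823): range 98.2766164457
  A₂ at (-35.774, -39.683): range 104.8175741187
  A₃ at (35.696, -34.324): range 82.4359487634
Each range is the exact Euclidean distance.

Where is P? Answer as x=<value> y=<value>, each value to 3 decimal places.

eq1: (x − 39.083)² + (y + 49.823)² = 98.2766164457²
eq2: (x + 35.774)² + (y + 39.683)² = 104.8175741187²
eq3: (x − 35.696)² + (y + 34.324)² = 82.4359487634²
eq3−eq2, eq3−eq1 (x²,y² cancel):
  -142.940·x − 10.718·y = -3788.860023
  6.774·x − 30.998·y = -1305.136865
det = -142.940·-30.998 − -10.718·6.774 = 4503.457852
x = (-3788.860023·-30.998 − -10.718·-1305.136865) / 4503.457852 = 22.973153
y = (-142.940·-1305.136865 − -3788.860023·6.774) / 4503.457852 = 47.124234

x=22.973 y=47.124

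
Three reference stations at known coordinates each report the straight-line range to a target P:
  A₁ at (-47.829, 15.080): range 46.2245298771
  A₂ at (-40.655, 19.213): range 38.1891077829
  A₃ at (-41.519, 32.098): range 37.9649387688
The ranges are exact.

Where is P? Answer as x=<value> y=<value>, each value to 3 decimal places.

eq1: (x + 47.829)² + (y − 15.080)² = 46.2245298771²
eq2: (x + 40.655)² + (y − 19.213)² = 38.1891077829²
eq3: (x + 41.519)² + (y − 32.098)² = 37.9649387688²
eq1−eq2, eq1−eq3 (x²,y² cancel):
  14.348·x + 8.266·y = 185.247962
  12.620·x + 34.036·y = 934.459911
det = 14.348·34.036 − 8.266·12.620 = 384.031608
x = (185.247962·34.036 − 8.266·934.459911) / 384.031608 = -3.695388
y = (14.348·934.459911 − 185.247962·12.620) / 384.031608 = 28.825235

x=-3.695 y=28.825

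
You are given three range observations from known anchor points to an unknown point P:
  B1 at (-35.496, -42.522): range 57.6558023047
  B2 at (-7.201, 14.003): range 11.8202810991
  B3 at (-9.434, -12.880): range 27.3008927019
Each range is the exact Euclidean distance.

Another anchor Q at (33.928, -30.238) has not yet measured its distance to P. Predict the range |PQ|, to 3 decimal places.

eq1: (x + 35.496)² + (y + 42.522)² = 57.6558023047²
eq2: (x + 7.201)² + (y − 14.003)² = 11.8202810991²
eq3: (x + 9.434)² + (y + 12.880)² = 27.3008927019²
eq2−eq1, eq2−eq3 (x²,y² cancel):
  -56.590·x − 113.050·y = -364.324404
  -4.466·x − 53.766·y = -598.663351
det = -56.590·-53.766 − -113.050·-4.466 = 2537.736640
x = (-364.324404·-53.766 − -113.050·-598.663351) / 2537.736640 = -18.950204
y = (-56.590·-598.663351 − -364.324404·-4.466) / 2537.736640 = 12.708681
|P − Q| = √((-18.950204 − 33.928)² + (12.708681 − -30.238)²) = 68.121376

68.121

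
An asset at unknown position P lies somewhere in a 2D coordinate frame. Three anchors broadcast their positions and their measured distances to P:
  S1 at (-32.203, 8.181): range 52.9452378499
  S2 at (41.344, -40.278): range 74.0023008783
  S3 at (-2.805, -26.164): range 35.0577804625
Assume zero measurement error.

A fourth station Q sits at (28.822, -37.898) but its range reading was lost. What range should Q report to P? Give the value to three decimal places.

eq1: (x + 32.203)² + (y − 8.181)² = 52.9452378499²
eq2: (x − 41.344)² + (y + 40.278)² = 74.0023008783²
eq3: (x + 2.805)² + (y + 26.164)² = 35.0577804625²
eq2−eq3, eq2−eq1 (x²,y² cancel):
  -88.298·x + 28.228·y = 1608.071865
  -147.094·x + 96.918·y = 445.460674
det = -88.298·96.918 − 28.228·-147.094 = -4405.496132
x = (1608.071865·96.918 − 28.228·445.460674) / -4405.496132 = -32.522250
y = (-88.298·445.460674 − 1608.071865·-147.094) / -4405.496132 = -44.763275
|P − Q| = √((-32.522250 − 28.822)² + (-44.763275 − -37.898)²) = 61.727214

61.727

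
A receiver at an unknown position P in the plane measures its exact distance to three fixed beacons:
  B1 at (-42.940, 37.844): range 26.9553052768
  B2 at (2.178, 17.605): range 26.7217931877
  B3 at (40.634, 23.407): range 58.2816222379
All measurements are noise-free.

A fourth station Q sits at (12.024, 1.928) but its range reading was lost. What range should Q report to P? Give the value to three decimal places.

45.043

eq1: (x + 42.940)² + (y − 37.844)² = 26.9553052768²
eq2: (x − 2.178)² + (y − 17.605)² = 26.7217931877²
eq3: (x − 40.634)² + (y − 23.407)² = 58.2816222379²
eq2−eq1, eq2−eq3 (x²,y² cancel):
  -90.236·x + 40.478·y = 2948.797976
  76.912·x + 11.604·y = -798.363364
det = -90.236·11.604 − 40.478·76.912 = -4160.342480
x = (2948.797976·11.604 − 40.478·-798.363364) / -4160.342480 = -15.992434
y = (-90.236·-798.363364 − 2948.797976·76.912) / -4160.342480 = 37.198099
|P − Q| = √((-15.992434 − 12.024)² + (37.198099 − 1.928)²) = 45.043318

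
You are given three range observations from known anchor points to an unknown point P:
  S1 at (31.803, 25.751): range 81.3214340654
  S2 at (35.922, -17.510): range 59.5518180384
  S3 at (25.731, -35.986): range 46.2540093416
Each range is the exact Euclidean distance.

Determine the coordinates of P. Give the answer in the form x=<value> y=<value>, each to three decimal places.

eq1: (x − 31.803)² + (y − 25.751)² = 81.3214340654²
eq2: (x − 35.922)² + (y + 17.510)² = 59.5518180384²
eq3: (x − 25.731)² + (y + 35.986)² = 46.2540093416²
eq3−eq1, eq3−eq2 (x²,y² cancel):
  12.144·x + 123.474·y = -4756.274005
  20.382·x + 36.952·y = -1767.072024
det = 12.144·36.952 − 123.474·20.382 = -2067.901980
x = (-4756.274005·36.952 − 123.474·-1767.072024) / -2067.901980 = -20.520128
y = (12.144·-1767.072024 − -4756.274005·20.382) / -2067.901980 = -36.502240

x=-20.520 y=-36.502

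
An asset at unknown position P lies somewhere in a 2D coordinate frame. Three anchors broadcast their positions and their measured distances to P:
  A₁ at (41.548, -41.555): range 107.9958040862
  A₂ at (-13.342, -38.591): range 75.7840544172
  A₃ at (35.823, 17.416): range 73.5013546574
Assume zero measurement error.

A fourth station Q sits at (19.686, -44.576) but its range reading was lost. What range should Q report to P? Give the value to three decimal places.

eq1: (x − 41.548)² + (y + 41.555)² = 107.9958040862²
eq2: (x + 13.342)² + (y + 38.591)² = 75.7840544172²
eq3: (x − 35.823)² + (y − 17.416)² = 73.5013546574²
eq1−eq3, eq1−eq2 (x²,y² cancel):
  -11.450·x + 117.942·y = 4394.194620
  -109.780·x + 5.928·y = 4134.090712
det = -11.450·5.928 − 117.942·-109.780 = 12879.797160
x = (4394.194620·5.928 − 117.942·4134.090712) / 12879.797160 = -35.833960
y = (-11.450·4134.090712 − 4394.194620·-109.780) / 12879.797160 = 33.778432
|P − Q| = √((-35.833960 − 19.686)² + (33.778432 − -44.576)²) = 96.030635

96.031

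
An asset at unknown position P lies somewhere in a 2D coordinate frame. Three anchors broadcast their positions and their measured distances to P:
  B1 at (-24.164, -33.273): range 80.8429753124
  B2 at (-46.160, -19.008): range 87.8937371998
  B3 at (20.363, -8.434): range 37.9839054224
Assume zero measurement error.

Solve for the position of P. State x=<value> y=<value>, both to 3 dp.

eq1: (x + 24.164)² + (y + 33.273)² = 80.8429753124²
eq2: (x + 46.160)² + (y + 19.008)² = 87.8937371998²
eq3: (x − 20.363)² + (y + 8.434)² = 37.9839054224²
eq3−eq1, eq3−eq2 (x²,y² cancel):
  -89.054·x − 49.678·y = -3887.602286
  -133.046·x − 21.148·y = -4276.266429
det = -89.054·-21.148 − -49.678·-133.046 = -4726.145196
x = (-3887.602286·-21.148 − -49.678·-4276.266429) / -4726.145196 = 27.553396
y = (-89.054·-4276.266429 − -3887.602286·-133.046) / -4726.145196 = 28.863122

x=27.553 y=28.863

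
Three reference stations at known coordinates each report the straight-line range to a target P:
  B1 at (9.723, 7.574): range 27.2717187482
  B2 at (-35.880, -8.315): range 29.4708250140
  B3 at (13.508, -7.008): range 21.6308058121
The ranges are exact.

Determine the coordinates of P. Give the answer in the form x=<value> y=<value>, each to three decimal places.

eq1: (x − 9.723)² + (y − 7.574)² = 27.2717187482²
eq2: (x + 35.880)² + (y + 8.315)² = 29.4708250140²
eq3: (x − 13.508)² + (y + 7.008)² = 21.6308058121²
eq1−eq2, eq1−eq3 (x²,y² cancel):
  -91.206·x − 31.778·y = 1079.828536
  7.570·x − 29.164·y = 355.530806
det = -91.206·-29.164 − -31.778·7.570 = 2900.491244
x = (1079.828536·-29.164 − -31.778·355.530806) / 2900.491244 = -6.962290
y = (-91.206·355.530806 − 1079.828536·7.570) / 2900.491244 = -13.997920

x=-6.962 y=-13.998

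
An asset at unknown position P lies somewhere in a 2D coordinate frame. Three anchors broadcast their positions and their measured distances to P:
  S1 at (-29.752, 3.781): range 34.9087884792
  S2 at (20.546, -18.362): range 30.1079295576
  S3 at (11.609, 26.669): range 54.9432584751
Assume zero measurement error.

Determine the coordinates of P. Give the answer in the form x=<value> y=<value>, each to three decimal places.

x=-8.976 y=-24.272

eq1: (x + 29.752)² + (y − 3.781)² = 34.9087884792²
eq2: (x − 20.546)² + (y + 18.362)² = 30.1079295576²
eq3: (x − 11.609)² + (y − 26.669)² = 54.9432584751²
eq3−eq1, eq3−eq2 (x²,y² cancel):
  -82.722·x − 45.776·y = 1853.611162
  17.874·x − 90.062·y = 2025.570948
det = -82.722·-90.062 − -45.776·17.874 = 8268.308988
x = (1853.611162·-90.062 − -45.776·2025.570948) / 8268.308988 = -8.976127
y = (-82.722·2025.570948 − 1853.611162·17.874) / 8268.308988 = -24.272282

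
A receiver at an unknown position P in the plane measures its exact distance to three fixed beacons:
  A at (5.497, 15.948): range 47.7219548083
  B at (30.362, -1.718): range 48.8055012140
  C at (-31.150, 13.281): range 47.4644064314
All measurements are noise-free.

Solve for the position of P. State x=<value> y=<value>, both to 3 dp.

eq1: (x − 5.497)² + (y − 15.948)² = 47.7219548083²
eq2: (x − 30.362)² + (y + 1.718)² = 48.8055012140²
eq3: (x + 31.150)² + (y − 13.281)² = 47.4644064314²
eq2−eq3, eq2−eq1 (x²,y² cancel):
  -123.024·x + 29.998·y = 351.011964
  -49.730·x + 35.332·y = -535.654877
det = -123.024·35.332 − 29.998·-49.730 = -2854.883428
x = (351.011964·35.332 − 29.998·-535.654877) / -2854.883428 = -9.972572
y = (-123.024·-535.654877 − 351.011964·-49.730) / -2854.883428 = -29.197070

x=-9.973 y=-29.197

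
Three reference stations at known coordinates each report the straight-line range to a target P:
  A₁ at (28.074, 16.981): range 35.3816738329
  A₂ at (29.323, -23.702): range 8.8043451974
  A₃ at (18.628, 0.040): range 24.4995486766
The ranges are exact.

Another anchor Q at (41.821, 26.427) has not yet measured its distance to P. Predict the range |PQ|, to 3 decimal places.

44.437

eq1: (x − 28.074)² + (y − 16.981)² = 35.3816738329²
eq2: (x − 29.323)² + (y + 23.702)² = 8.8043451974²
eq3: (x − 18.628)² + (y − 0.040)² = 24.4995486766²
eq3−eq2, eq3−eq1 (x²,y² cancel):
  21.390·x − 47.484·y = 1597.330540
  18.892·x + 33.882·y = 77.864895
det = 21.390·33.882 − -47.484·18.892 = 1621.803708
x = (1597.330540·33.882 − -47.484·77.864895) / 1621.803708 = 35.650486
y = (21.390·77.864895 − 1597.330540·18.892) / 1621.803708 = -17.579956
|P − Q| = √((35.650486 − 41.821)² + (-17.579956 − 26.427)²) = 44.437456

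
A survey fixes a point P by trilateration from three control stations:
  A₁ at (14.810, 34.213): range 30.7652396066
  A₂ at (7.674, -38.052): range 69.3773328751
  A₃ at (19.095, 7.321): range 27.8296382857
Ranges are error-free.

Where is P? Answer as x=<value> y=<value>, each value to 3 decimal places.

eq1: (x − 14.810)² + (y − 34.213)² = 30.7652396066²
eq2: (x − 7.674)² + (y + 38.052)² = 69.3773328751²
eq3: (x − 19.095)² + (y − 7.321)² = 27.8296382857²
eq2−eq1, eq2−eq3 (x²,y² cancel):
  14.272·x + 144.530·y = 3749.734838
  22.842·x + 90.746·y = 2950.096636
det = 14.272·90.746 − 144.530·22.842 = -2006.227348
x = (3749.734838·90.746 − 144.530·2950.096636) / -2006.227348 = 42.918381
y = (14.272·2950.096636 − 3749.734838·22.842) / -2006.227348 = 21.706246

x=42.918 y=21.706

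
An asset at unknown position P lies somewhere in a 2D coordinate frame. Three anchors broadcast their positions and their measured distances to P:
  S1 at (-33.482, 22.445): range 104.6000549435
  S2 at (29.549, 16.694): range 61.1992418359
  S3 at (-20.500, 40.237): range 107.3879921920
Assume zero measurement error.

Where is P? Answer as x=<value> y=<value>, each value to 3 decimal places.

x=49.576 y=-41.136

eq1: (x + 33.482)² + (y − 22.445)² = 104.6000549435²
eq2: (x − 29.549)² + (y − 16.694)² = 61.1992418359²
eq3: (x + 20.500)² + (y − 40.237)² = 107.3879921920²
eq1−eq3, eq1−eq2 (x²,y² cancel):
  25.964·x + 35.584·y = -176.565553
  126.062·x − 11.502·y = 6722.834981
det = 25.964·-11.502 − 35.584·126.062 = -4784.428136
x = (-176.565553·-11.502 − 35.584·6722.834981) / -4784.428136 = 49.576354
y = (25.964·6722.834981 − -176.565553·126.062) / -4784.428136 = -41.135511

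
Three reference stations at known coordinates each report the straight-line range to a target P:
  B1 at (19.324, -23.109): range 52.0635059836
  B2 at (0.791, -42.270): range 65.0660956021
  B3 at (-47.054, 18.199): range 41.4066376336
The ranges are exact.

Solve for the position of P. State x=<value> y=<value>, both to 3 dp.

x=-5.867 y=22.455

eq1: (x − 19.324)² + (y + 23.109)² = 52.0635059836²
eq2: (x − 0.791)² + (y + 42.270)² = 65.0660956021²
eq3: (x + 47.054)² + (y − 18.199)² = 41.4066376336²
eq3−eq1, eq3−eq2 (x²,y² cancel):
  132.756·x − 82.616·y = -2633.938675
  95.690·x − 120.938·y = -3276.991093
det = 132.756·-120.938 − -82.616·95.690 = -8149.720088
x = (-2633.938675·-120.938 − -82.616·-3276.991093) / -8149.720088 = -5.866628
y = (132.756·-3276.991093 − -2633.938675·95.690) / -8149.720088 = 22.454592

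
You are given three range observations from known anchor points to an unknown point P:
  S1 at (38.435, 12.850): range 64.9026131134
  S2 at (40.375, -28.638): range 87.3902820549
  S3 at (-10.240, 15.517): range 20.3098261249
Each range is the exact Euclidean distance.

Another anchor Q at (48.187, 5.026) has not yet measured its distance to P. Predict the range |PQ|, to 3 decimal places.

76.564

eq1: (x − 38.435)² + (y − 12.850)² = 64.9026131134²
eq2: (x − 40.375)² + (y + 28.638)² = 87.3902820549²
eq3: (x + 10.240)² + (y − 15.517)² = 20.3098261249²
eq2−eq3, eq2−eq1 (x²,y² cancel):
  -101.230·x + 88.310·y = 5119.931580
  -3.880·x + 82.976·y = 2616.808265
det = -101.230·82.976 − 88.310·-3.880 = -8057.017680
x = (5119.931580·82.976 − 88.310·2616.808265) / -8057.017680 = -24.046255
y = (-101.230·2616.808265 − 5119.931580·-3.880) / -8057.017680 = 30.412514
|P − Q| = √((-24.046255 − 48.187)² + (30.412514 − 5.026)²) = 76.564472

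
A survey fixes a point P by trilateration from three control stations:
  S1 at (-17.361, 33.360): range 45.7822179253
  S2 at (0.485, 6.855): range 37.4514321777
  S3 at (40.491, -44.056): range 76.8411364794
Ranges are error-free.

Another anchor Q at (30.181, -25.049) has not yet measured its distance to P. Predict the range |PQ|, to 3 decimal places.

56.904

eq1: (x + 17.361)² + (y − 33.360)² = 45.7822179253²
eq2: (x − 0.485)² + (y − 6.855)² = 37.4514321777²
eq3: (x − 40.491)² + (y + 44.056)² = 76.8411364794²
eq1−eq2, eq1−eq3 (x²,y² cancel):
  35.692·x − 53.010·y = -673.665965
  115.704·x − 154.832·y = -1642.390481
det = 35.692·-154.832 − -53.010·115.704 = 607.205296
x = (-673.665965·-154.832 − -53.010·-1642.390481) / 607.205296 = 28.395552
y = (35.692·-1642.390481 − -673.665965·115.704) / 607.205296 = 31.827202
|P − Q| = √((28.395552 − 30.181)² + (31.827202 − -25.049)²) = 56.904220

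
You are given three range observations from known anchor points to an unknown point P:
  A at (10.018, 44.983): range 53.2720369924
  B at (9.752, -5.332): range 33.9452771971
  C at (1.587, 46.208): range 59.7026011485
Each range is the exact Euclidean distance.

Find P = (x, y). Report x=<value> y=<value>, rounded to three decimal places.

x=42.684 y=2.901

eq1: (x − 10.018)² + (y − 44.983)² = 53.2720369924²
eq2: (x − 9.752)² + (y + 5.332)² = 33.9452771971²
eq3: (x − 1.587)² + (y − 46.208)² = 59.7026011485²
eq1−eq3, eq1−eq2 (x²,y² cancel):
  -16.862·x + 2.450·y = -712.623439
  -0.532·x − 100.630·y = -314.670804
det = -16.862·-100.630 − 2.450·-0.532 = 1698.126460
x = (-712.623439·-100.630 − 2.450·-314.670804) / 1698.126460 = 42.683653
y = (-16.862·-314.670804 − -712.623439·-0.532) / 1698.126460 = 2.901352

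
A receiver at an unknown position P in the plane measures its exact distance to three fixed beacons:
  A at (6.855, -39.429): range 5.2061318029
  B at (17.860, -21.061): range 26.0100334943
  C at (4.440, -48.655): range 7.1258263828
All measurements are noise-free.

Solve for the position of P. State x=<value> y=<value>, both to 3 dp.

eq1: (x − 6.855)² + (y + 39.429)² = 5.2061318029²
eq2: (x − 17.860)² + (y + 21.061)² = 26.0100334943²
eq3: (x − 4.440)² + (y + 48.655)² = 7.1258263828²
eq2−eq3, eq2−eq1 (x²,y² cancel):
  -26.840·x − 55.188·y = 2250.221745
  -22.010·x − 36.736·y = 1488.509779
det = -26.840·-36.736 − -55.188·-22.010 = -228.693640
x = (2250.221745·-36.736 − -55.188·1488.509779) / -228.693640 = 2.257467
y = (-26.840·1488.509779 − 2250.221745·-22.010) / -228.693640 = -41.871642

x=2.257 y=-41.872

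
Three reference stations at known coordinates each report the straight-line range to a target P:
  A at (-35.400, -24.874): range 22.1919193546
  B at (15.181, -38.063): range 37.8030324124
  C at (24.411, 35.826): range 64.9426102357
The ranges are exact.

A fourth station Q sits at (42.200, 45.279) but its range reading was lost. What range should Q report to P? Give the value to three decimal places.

eq1: (x + 35.400)² + (y + 24.874)² = 22.1919193546²
eq2: (x − 15.181)² + (y + 38.063)² = 37.8030324124²
eq3: (x − 24.411)² + (y − 35.826)² = 64.9426102357²
eq3−eq1, eq3−eq2 (x²,y² cancel):
  -119.622·x − 121.400·y = 3717.538019
  -18.460·x − 147.778·y = 2588.328898
det = -119.622·-147.778 − -121.400·-18.460 = 15436.455916
x = (3717.538019·-147.778 − -121.400·2588.328898) / 15436.455916 = -15.233238
y = (-119.622·2588.328898 − 3717.538019·-18.460) / 15436.455916 = -15.612089
|P − Q| = √((-15.233238 − 42.200)² + (-15.612089 − 45.279)²) = 83.703653

83.704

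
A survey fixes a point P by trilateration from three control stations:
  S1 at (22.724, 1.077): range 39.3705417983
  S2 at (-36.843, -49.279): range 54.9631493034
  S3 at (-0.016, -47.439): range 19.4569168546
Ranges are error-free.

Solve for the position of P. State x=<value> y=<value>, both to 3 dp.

eq1: (x − 22.724)² + (y − 1.077)² = 39.3705417983²
eq2: (x + 36.843)² + (y + 49.279)² = 54.9631493034²
eq3: (x + 0.016)² + (y + 47.439)² = 19.4569168546²
eq2−eq3, eq2−eq1 (x²,y² cancel):
  73.654·x + 3.680·y = 1107.008655
  119.134·x + 100.712·y = -1797.378165
det = 73.654·100.712 − 3.680·119.134 = 6979.428528
x = (1107.008655·100.712 − 3.680·-1797.378165) / 6979.428528 = 16.921644
y = (73.654·-1797.378165 − 1107.008655·119.134) / 6979.428528 = -37.863624

x=16.922 y=-37.864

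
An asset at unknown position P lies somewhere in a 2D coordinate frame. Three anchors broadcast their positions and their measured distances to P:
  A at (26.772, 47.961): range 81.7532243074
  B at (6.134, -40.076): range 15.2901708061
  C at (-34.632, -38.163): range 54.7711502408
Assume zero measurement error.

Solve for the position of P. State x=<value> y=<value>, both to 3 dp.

x=19.941 y=-33.506

eq1: (x − 26.772)² + (y − 47.961)² = 81.7532243074²
eq2: (x − 6.134)² + (y + 40.076)² = 15.2901708061²
eq3: (x + 34.632)² + (y + 38.163)² = 54.7711502408²
eq2−eq1, eq2−eq3 (x²,y² cancel):
  41.276·x + 176.074·y = -5076.514588
  -81.532·x + 3.826·y = -1754.011314
det = 41.276·3.826 − 176.074·-81.532 = 14513.587344
x = (-5076.514588·3.826 − 176.074·-1754.011314) / 14513.587344 = 19.940835
y = (41.276·-1754.011314 − -5076.514588·-81.532) / 14513.587344 = -33.506324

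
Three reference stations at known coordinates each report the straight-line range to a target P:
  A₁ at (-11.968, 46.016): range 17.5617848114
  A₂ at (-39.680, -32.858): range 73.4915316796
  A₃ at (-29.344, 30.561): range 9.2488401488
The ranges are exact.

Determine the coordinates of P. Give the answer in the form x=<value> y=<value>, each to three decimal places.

eq1: (x + 11.968)² + (y − 46.016)² = 17.5617848114²
eq2: (x + 39.680)² + (y + 32.858)² = 73.4915316796²
eq3: (x + 29.344)² + (y − 30.561)² = 9.2488401488²
eq3−eq2, eq3−eq1 (x²,y² cancel):
  -20.672·x − 126.838·y = -4456.358678
  34.752·x + 30.910·y = 242.784981
det = -20.672·30.910 − -126.838·34.752 = 3768.902656
x = (-4456.358678·30.910 − -126.838·242.784981) / 3768.902656 = -28.377407
y = (-20.672·242.784981 − -4456.358678·34.752) / 3768.902656 = 39.759192

x=-28.377 y=39.759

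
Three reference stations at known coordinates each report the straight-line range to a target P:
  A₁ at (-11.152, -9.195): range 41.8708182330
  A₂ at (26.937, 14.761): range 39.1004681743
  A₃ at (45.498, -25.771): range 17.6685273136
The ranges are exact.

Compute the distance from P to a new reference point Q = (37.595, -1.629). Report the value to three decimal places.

24.687

eq1: (x + 11.152)² + (y + 9.195)² = 41.8708182330²
eq2: (x − 26.937)² + (y − 14.761)² = 39.1004681743²
eq3: (x − 45.498)² + (y + 25.771)² = 17.6685273136²
eq1−eq2, eq1−eq3 (x²,y² cancel):
  76.178·x + 47.912·y = 958.892769
  113.300·x − 33.152·y = 3966.285878
det = 76.178·-33.152 − 47.912·113.300 = -7953.882656
x = (958.892769·-33.152 − 47.912·3966.285878) / -7953.882656 = 27.888506
y = (76.178·3966.285878 − 958.892769·113.300) / -7953.882656 = -24.327889
|P − Q| = √((27.888506 − 37.595)² + (-24.327889 − -1.629)²) = 24.687154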